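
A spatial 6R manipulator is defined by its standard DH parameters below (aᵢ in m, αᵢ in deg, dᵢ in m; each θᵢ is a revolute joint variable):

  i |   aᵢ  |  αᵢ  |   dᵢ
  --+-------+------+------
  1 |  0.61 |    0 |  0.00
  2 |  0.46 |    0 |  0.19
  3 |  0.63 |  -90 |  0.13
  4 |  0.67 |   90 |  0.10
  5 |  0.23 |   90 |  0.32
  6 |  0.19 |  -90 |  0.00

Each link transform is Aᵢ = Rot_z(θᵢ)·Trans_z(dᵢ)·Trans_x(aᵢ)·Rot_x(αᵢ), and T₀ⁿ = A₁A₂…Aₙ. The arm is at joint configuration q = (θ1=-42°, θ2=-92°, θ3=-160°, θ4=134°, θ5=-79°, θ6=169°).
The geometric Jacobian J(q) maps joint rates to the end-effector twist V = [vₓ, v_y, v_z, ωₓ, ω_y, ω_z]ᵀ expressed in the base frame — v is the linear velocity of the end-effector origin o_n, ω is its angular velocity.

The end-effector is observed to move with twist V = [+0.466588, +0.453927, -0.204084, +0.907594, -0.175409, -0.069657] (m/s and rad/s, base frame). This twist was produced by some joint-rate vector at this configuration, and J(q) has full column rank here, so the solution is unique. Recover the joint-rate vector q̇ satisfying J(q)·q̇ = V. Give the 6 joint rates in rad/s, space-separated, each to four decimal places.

0.1040 0.5520 -0.5130 -0.9020 0.2980 -0.0080

o_n = [0.2503, -0.3366, -0.4154]
J₁: ẑ×o_n = [0.3366, 0.2503, -0.0000], ω = ẑ
J2: z=[0.0000, 0.0000, 1.0000] o=[0.4533, -0.4082, 0.0000] → [-0.0716, -0.2031, 0.0000, 0.0000, 0.0000, 1.0000]
J3: z=[0.0000, 0.0000, 1.0000] o=[0.1338, -0.7391, 0.1900] → [-0.4025, 0.1165, 0.0000, 0.0000, 0.0000, 1.0000]
J4: z=[-0.9135, 0.4067, 0.0000] o=[0.3900, -0.1635, 0.3200] → [-0.2991, -0.6718, 0.2149, -0.9135, 0.4067, 0.0000]
J5: z=[0.2926, 0.6571, -0.6947] o=[0.1094, -0.5480, -0.1620] → [-0.0196, -0.0237, -0.0307, 0.2926, 0.6571, -0.6947]
J6: z=[0.4517, 0.5453, 0.7061] o=[0.3968, -0.4574, -0.4158] → [-0.0851, -0.1037, 0.1345, 0.4517, 0.5453, 0.7061]
q̇ = J⁺·V = [0.1040, 0.5520, -0.5130, -0.9020, 0.2980, -0.0080]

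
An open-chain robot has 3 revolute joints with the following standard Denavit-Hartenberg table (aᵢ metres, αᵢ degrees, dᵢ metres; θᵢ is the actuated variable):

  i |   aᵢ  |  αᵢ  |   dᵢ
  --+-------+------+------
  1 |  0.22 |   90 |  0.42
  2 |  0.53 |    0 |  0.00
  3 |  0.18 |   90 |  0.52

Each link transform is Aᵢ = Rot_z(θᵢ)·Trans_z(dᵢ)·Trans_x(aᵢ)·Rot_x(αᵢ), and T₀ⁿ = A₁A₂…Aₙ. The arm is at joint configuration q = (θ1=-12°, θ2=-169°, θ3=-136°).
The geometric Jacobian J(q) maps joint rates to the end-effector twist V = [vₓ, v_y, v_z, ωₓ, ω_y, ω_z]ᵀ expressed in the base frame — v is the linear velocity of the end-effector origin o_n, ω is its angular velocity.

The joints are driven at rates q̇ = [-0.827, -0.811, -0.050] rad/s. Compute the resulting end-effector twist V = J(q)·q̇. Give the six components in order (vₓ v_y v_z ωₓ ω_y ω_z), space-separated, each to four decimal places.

-0.3428 0.2394 0.3330 0.1790 0.8422 -0.8270

o_n = [-0.3008, -0.4677, 0.4663]
J₁: ẑ×o_n = [0.4677, -0.3008, 0.0000], ω = ẑ
J2: z=[-0.2079, -0.9781, 0.0000] o=[0.2152, -0.0457, 0.4200] → [-0.0453, 0.0096, -0.4170, -0.2079, -0.9781, 0.0000]
J3: z=[-0.2079, -0.9781, 0.0000] o=[-0.2937, 0.0624, 0.3189] → [-0.1442, 0.0307, 0.1032, -0.2079, -0.9781, 0.0000]
V = J·q̇ = [-0.3428, 0.2394, 0.3330, 0.1790, 0.8422, -0.8270]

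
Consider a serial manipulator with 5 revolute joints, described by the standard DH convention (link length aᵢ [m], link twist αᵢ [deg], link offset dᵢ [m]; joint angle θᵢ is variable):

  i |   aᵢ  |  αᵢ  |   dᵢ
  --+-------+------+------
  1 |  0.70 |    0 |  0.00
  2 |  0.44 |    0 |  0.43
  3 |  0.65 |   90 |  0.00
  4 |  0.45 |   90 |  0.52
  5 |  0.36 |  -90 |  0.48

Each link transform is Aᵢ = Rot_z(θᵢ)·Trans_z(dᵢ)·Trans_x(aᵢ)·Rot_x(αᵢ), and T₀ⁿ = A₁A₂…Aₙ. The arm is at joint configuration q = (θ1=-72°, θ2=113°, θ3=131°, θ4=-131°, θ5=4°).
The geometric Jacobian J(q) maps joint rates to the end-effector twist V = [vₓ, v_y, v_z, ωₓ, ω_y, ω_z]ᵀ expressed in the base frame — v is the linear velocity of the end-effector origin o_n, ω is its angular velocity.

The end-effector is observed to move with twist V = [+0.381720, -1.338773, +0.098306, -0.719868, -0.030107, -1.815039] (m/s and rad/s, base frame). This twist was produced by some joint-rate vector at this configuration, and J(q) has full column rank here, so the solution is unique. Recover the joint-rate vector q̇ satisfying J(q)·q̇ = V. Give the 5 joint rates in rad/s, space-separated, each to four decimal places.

o_n = [0.8650, 0.1289, 0.1343]
J₁: ẑ×o_n = [-0.1289, 0.8650, 0.0000], ω = ẑ
J2: z=[0.0000, 0.0000, 1.0000] o=[0.2163, -0.6657, 0.0000] → [-0.7946, 0.6487, 0.0000, 0.0000, 0.0000, 1.0000]
J3: z=[0.0000, 0.0000, 1.0000] o=[0.5484, -0.3771, 0.4300] → [-0.5060, 0.3166, 0.0000, 0.0000, 0.0000, 1.0000]
J4: z=[0.1392, 0.9903, 0.0000] o=[-0.0953, -0.2866, 0.4300] → [-0.2929, 0.0412, -0.8931, 0.1392, 0.9903, 0.0000]
J5: z=[0.7474, -0.1050, 0.6561] o=[0.2694, 0.1872, 0.0904] → [0.0337, 0.3579, 0.0190, 0.7474, -0.1050, 0.6561]
q̇ = J⁺·V = [-0.9000, -0.3740, 0.0750, -0.1300, -0.9390]

-0.9000 -0.3740 0.0750 -0.1300 -0.9390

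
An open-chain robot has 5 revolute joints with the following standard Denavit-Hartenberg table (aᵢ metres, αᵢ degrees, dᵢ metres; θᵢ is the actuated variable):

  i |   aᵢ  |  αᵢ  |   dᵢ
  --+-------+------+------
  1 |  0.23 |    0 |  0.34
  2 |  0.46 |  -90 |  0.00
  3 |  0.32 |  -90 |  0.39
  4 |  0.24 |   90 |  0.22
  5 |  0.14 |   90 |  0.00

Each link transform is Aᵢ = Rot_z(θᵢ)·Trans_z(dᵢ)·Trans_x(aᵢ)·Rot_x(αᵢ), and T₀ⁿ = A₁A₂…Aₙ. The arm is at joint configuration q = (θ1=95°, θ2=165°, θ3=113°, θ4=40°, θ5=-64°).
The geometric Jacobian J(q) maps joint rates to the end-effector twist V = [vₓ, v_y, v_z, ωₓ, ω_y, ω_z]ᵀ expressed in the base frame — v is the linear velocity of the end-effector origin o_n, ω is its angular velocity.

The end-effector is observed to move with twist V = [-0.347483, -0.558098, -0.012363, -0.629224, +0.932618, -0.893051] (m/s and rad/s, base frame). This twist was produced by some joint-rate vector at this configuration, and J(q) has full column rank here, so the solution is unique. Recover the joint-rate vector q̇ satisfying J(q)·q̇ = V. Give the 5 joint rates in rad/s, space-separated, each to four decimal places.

-0.7700 -0.6020 -0.6330 0.9320 -0.1940

o_n = [0.1458, 0.0394, -0.1303]
J₁: ẑ×o_n = [-0.0394, 0.1458, 0.0000], ω = ẑ
J2: z=[0.0000, 0.0000, 1.0000] o=[-0.0200, 0.2291, 0.3400] → [0.1898, 0.1659, -0.0000, 0.0000, 0.0000, 1.0000]
J3: z=[0.9848, -0.1736, 0.0000] o=[-0.0999, -0.2239, 0.3400] → [0.0817, 0.4631, 0.3019, 0.9848, -0.1736, 0.0000]
J4: z=[0.1598, 0.9065, 0.3907] o=[0.3059, -0.1685, 0.0454] → [-0.2405, -0.0345, 0.1783, 0.1598, 0.9065, 0.3907]
J5: z=[0.7980, 0.1143, -0.5917] o=[0.2016, 0.1285, -0.0378] → [-0.0633, 0.1068, -0.0647, 0.7980, 0.1143, -0.5917]
q̇ = J⁺·V = [-0.7700, -0.6020, -0.6330, 0.9320, -0.1940]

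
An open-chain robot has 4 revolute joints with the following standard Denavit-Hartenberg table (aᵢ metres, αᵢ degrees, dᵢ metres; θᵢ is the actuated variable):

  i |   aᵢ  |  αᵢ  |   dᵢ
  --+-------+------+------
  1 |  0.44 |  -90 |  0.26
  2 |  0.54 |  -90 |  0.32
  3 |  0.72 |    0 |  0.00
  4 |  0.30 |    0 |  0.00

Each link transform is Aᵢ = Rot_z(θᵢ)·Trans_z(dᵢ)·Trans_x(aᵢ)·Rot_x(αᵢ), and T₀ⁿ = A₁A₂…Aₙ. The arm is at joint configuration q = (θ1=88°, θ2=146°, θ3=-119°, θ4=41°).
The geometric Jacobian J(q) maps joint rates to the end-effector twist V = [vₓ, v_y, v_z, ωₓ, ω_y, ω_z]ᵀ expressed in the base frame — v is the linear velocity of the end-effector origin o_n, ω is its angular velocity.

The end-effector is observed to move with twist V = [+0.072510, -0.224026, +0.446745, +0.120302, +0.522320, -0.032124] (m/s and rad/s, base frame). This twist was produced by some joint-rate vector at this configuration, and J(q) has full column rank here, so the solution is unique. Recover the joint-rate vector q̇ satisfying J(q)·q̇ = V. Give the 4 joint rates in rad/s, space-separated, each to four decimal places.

o_n = [-1.2344, 0.2732, 0.1184]
J₁: ẑ×o_n = [-0.2732, -1.2344, 0.0000], ω = ẑ
J2: z=[-0.9994, 0.0349, 0.0000] o=[0.0154, 0.4397, 0.2600] → [-0.0049, -0.1416, 0.2100, -0.9994, 0.0349, 0.0000]
J3: z=[-0.0195, -0.5589, 0.8290] o=[-0.3201, 0.0035, -0.0420] → [-0.3132, -0.7549, -0.5162, -0.0195, -0.5589, 0.8290]
J4: z=[-0.0195, -0.5589, 0.8290] o=[-0.9393, 0.3147, 0.1532] → [0.0538, -0.2453, -0.1641, -0.0195, -0.5589, 0.8290]
q̇ = J⁺·V = [0.7480, -0.1020, -0.8910, -0.0500]

0.7480 -0.1020 -0.8910 -0.0500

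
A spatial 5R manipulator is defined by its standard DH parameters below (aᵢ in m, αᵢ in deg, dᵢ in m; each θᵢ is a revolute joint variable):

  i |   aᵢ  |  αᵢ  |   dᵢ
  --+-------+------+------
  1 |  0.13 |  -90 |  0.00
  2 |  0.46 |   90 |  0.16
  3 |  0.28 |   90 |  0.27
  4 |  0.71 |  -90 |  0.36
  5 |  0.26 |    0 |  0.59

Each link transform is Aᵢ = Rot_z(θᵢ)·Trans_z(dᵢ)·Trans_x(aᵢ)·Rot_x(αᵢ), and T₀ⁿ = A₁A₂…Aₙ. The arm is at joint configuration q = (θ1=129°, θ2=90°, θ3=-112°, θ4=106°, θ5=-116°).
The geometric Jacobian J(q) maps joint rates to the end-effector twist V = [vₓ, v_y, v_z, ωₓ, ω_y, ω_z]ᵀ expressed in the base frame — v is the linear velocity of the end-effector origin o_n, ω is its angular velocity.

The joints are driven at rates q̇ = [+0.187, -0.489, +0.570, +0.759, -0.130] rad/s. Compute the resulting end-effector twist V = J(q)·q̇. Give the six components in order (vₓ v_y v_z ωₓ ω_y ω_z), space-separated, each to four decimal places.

0.2749 -0.6725 0.5708 -0.1322 0.6725 0.9375

o_n = [-1.1324, 0.1257, -0.0787]
J₁: ẑ×o_n = [-0.1257, -1.1324, 0.0000], ω = ẑ
J2: z=[-0.7771, -0.6293, 0.0000] o=[-0.0818, 0.1010, 0.0000] → [0.0495, -0.0611, -0.6803, -0.7771, -0.6293, 0.0000]
J3: z=[-0.6293, 0.7771, 0.0000] o=[-0.2062, 0.0003, -0.4600] → [0.2964, 0.2400, 0.6410, -0.6293, 0.7771, 0.0000]
J4: z=[-0.2911, -0.2357, 0.9272] o=[-0.1743, 0.3735, -0.3551] → [0.1647, -0.8078, -0.1537, -0.2911, -0.2357, 0.9272]
J5: z=[-0.5192, -0.7751, -0.3601] o=[-0.8496, 0.7049, -0.0946] → [-0.2210, 0.1101, 0.0815, -0.5192, -0.7751, -0.3601]
V = J·q̇ = [0.2749, -0.6725, 0.5708, -0.1322, 0.6725, 0.9375]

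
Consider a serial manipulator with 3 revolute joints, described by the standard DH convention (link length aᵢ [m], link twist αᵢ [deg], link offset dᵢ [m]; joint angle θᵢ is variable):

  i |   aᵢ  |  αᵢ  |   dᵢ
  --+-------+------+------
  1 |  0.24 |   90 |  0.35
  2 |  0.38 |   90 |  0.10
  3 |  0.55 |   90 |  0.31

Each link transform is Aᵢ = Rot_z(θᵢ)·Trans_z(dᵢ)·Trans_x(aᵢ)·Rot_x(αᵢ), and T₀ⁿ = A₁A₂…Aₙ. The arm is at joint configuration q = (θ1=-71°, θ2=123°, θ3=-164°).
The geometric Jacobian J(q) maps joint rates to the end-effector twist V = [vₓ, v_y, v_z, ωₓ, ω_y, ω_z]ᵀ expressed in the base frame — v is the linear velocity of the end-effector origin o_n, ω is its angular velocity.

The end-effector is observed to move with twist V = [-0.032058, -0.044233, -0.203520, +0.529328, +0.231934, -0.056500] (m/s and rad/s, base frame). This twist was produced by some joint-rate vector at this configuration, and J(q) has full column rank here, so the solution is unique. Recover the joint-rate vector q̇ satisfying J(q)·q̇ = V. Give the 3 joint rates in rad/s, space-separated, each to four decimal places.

o_n = [0.2379, -0.5325, 0.3941]
J₁: ẑ×o_n = [0.5325, 0.2379, -0.0000], ω = ẑ
J2: z=[-0.9455, -0.3256, 0.0000] o=[0.0781, -0.2269, 0.3500] → [-0.0144, 0.0417, 0.3410, -0.9455, -0.3256, 0.0000]
J3: z=[0.2730, -0.7930, 0.5446] o=[-0.0838, -0.0638, 0.6687] → [0.4730, 0.2502, 0.1271, 0.2730, -0.7930, 0.5446]
q̇ = J⁺·V = [-0.0260, -0.5760, -0.0560]

-0.0260 -0.5760 -0.0560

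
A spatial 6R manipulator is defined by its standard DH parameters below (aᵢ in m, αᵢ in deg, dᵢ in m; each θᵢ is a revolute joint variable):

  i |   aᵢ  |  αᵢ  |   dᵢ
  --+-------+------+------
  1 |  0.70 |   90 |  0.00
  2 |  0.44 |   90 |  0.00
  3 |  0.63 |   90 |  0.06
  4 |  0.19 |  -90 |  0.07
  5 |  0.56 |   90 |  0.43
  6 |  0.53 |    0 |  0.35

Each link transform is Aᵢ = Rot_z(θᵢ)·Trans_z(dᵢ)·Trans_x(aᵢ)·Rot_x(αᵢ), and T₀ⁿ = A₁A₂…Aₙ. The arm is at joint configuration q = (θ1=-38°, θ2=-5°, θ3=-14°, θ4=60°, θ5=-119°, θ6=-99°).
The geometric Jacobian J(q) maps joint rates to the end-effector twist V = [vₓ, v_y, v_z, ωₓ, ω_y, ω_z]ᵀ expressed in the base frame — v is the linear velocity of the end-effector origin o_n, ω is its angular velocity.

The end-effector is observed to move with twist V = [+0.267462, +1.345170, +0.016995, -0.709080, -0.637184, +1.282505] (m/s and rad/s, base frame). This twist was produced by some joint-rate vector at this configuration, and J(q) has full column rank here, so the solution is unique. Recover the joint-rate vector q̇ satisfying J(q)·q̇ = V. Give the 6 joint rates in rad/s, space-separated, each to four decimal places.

0.4390 -0.1580 -0.2940 -0.6130 0.1650 0.8110

o_n = [1.5354, -0.6436, 0.2094]
J₁: ẑ×o_n = [0.6436, 1.5354, -0.0000], ω = ẑ
J2: z=[-0.6157, -0.7880, 0.0000] o=[0.5516, -0.4310, 0.0000] → [-0.1650, 0.1289, 0.9062, -0.6157, -0.7880, 0.0000]
J3: z=[-0.0687, 0.0537, -0.9962] o=[0.8970, -0.7008, -0.0383] → [0.0703, -0.6189, -0.0382, -0.0687, 0.0537, -0.9962]
J4: z=[0.4075, 0.9130, 0.0211] o=[1.4666, -0.9524, -0.1514] → [0.3229, -0.1456, 0.0630, 0.4075, 0.9130, 0.0211]
J5: z=[-0.8230, 0.3771, -0.4249] o=[1.5703, -0.9181, -0.3219] → [0.3170, 0.4521, -0.2127, -0.8230, 0.3771, -0.4249]
J6: z=[-0.5438, -0.3064, 0.7813] o=[1.3085, -0.2665, -0.2485] → [0.1543, 0.4263, 0.2746, -0.5438, -0.3064, 0.7813]
q̇ = J⁺·V = [0.4390, -0.1580, -0.2940, -0.6130, 0.1650, 0.8110]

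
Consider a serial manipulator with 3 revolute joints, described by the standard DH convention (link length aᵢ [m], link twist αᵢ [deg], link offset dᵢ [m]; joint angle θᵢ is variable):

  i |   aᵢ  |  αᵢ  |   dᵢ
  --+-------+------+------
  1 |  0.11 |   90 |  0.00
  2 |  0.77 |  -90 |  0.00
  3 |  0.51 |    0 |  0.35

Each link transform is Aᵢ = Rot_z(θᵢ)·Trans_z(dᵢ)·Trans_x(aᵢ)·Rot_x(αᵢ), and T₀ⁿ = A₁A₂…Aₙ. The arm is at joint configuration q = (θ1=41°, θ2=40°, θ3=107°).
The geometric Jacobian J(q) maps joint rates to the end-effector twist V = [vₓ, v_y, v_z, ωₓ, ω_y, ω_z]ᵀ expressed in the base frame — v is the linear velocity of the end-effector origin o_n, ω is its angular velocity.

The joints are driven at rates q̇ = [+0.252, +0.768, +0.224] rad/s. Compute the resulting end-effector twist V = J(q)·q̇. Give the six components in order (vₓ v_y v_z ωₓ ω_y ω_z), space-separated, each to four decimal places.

o_n = [-0.0478, 0.6047, 0.6672]
J₁: ẑ×o_n = [-0.6047, -0.0478, 0.0000], ω = ẑ
J2: z=[0.6561, -0.7547, 0.0000] o=[0.0830, 0.0722, 0.0000] → [-0.5036, -0.4377, 0.2507, 0.6561, -0.7547, 0.0000]
J3: z=[-0.4851, -0.4217, 0.7660] o=[0.5282, 0.4591, 0.4949] → [-0.1841, -0.3576, -0.3135, -0.4851, -0.4217, 0.7660]
V = J·q̇ = [-0.5804, -0.4283, 0.1223, 0.3952, -0.6741, 0.4236]

-0.5804 -0.4283 0.1223 0.3952 -0.6741 0.4236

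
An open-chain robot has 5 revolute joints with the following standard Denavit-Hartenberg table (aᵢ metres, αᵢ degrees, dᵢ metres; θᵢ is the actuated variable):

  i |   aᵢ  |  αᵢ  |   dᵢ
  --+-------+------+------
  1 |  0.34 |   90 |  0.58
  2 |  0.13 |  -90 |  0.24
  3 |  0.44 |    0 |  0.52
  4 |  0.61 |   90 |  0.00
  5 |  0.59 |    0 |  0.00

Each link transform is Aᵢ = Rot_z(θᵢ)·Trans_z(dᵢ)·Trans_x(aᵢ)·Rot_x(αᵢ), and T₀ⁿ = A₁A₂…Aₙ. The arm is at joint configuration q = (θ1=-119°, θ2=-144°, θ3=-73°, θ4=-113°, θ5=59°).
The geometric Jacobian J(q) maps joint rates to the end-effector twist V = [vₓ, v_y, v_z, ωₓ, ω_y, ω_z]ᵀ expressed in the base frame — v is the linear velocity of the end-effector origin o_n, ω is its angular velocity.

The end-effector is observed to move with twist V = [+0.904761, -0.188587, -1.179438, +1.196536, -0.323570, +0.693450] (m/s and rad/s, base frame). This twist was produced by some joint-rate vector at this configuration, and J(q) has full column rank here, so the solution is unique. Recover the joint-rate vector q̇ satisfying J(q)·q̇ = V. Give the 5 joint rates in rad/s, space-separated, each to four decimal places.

o_n = [-1.2065, -1.0107, 0.1324]
J₁: ẑ×o_n = [1.0107, -1.2065, 0.0000], ω = ẑ
J2: z=[-0.8746, 0.4848, 0.0000] o=[-0.1648, -0.2974, 0.5800] → [-0.2170, -0.3915, 1.1289, -0.8746, 0.4848, 0.0000]
J3: z=[-0.2850, -0.5141, -0.8090] o=[-0.3238, -0.0890, 0.5036] → [-0.5548, 0.6084, -0.1912, -0.2850, -0.5141, -0.8090]
J4: z=[-0.2850, -0.5141, -0.8090] o=[-0.7895, -0.0613, 0.0073] → [-0.8324, 0.3730, 0.0561, -0.2850, -0.5141, -0.8090]
J5: z=[0.9108, -0.4082, -0.0614] o=[-0.9717, -0.5215, 0.3639] → [0.0644, 0.2253, -0.5415, 0.9108, -0.4082, -0.0614]
q̇ = J⁺·V = [0.3370, -0.9100, -0.1360, -0.3270, 0.2950]

0.3370 -0.9100 -0.1360 -0.3270 0.2950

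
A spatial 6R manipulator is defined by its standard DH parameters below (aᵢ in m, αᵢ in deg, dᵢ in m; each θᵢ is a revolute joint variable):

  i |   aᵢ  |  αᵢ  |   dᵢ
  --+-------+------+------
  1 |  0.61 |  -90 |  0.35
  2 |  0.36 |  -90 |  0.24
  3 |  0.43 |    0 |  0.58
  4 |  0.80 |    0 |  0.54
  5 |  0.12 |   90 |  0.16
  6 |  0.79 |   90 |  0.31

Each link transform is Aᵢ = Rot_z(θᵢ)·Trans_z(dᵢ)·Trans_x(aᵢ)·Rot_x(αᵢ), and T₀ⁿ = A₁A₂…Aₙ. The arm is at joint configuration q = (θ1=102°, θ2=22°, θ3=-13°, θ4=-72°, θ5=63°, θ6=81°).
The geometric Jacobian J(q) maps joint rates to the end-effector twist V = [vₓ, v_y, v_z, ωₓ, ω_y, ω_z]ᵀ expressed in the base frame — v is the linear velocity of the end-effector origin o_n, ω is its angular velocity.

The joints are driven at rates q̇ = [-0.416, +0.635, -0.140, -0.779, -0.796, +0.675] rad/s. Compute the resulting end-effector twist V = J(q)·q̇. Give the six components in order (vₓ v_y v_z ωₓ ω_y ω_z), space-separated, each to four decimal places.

o_n = [-1.6304, 0.3965, -1.9193]
J₁: ẑ×o_n = [-0.3965, -1.6304, 0.0000], ω = ẑ
J2: z=[-0.9781, -0.2079, 0.0000] o=[-0.1268, 0.5967, 0.3500] → [0.4718, -2.2197, -0.1168, -0.9781, -0.2079, 0.0000]
J3: z=[0.0779, -0.3664, -0.9272] o=[-0.4310, 0.8733, 0.2151] → [0.3401, 1.2784, -0.4766, 0.0779, -0.3664, -0.9272]
J4: z=[0.0779, -0.3664, -0.9272] o=[-0.5612, 1.0206, -0.4796] → [-0.0511, 1.1035, -0.4404, 0.0779, -0.3664, -0.9272]
J5: z=[0.0779, -0.3664, -0.9272] o=[-1.3121, 0.7203, -1.0064] → [0.0343, 0.3662, -0.1419, 0.0779, -0.3664, -0.9272]
J6: z=[-0.8347, -0.5325, 0.1403] o=[-1.3651, 0.7532, -1.1964] → [0.4350, -0.6406, 0.1564, -0.8347, -0.5325, 0.1403]
V = J·q̇ = [0.7231, -2.4938, 0.5541, -1.3181, 0.1369, 1.2688]

0.7231 -2.4938 0.5541 -1.3181 0.1369 1.2688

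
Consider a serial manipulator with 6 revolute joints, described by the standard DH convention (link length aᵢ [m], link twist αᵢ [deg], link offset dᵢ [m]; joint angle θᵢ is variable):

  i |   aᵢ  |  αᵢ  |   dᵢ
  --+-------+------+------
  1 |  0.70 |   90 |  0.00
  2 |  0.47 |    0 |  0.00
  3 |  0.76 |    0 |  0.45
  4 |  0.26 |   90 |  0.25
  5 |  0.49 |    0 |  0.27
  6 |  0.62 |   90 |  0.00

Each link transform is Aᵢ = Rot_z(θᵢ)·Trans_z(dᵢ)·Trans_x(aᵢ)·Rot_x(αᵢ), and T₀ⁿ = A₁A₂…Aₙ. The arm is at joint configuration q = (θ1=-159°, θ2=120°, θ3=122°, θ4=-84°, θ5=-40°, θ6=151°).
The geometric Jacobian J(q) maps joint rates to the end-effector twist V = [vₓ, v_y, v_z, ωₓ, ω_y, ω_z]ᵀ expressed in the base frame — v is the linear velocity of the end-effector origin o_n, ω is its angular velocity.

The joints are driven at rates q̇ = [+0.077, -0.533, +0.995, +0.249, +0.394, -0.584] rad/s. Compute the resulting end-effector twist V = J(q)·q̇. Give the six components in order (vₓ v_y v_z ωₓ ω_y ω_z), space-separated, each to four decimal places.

-0.1627 0.1555 -0.1524 -0.1884 0.6893 -0.0992

o_n = [-0.1832, 0.9621, 0.1411]
J₁: ẑ×o_n = [-0.9621, -0.1832, 0.0000], ω = ẑ
J2: z=[-0.3584, 0.9336, 0.0000] o=[-0.6535, -0.2509, 0.0000] → [0.1317, 0.0506, -0.8737, -0.3584, 0.9336, 0.0000]
J3: z=[-0.3584, 0.9336, 0.0000] o=[-0.4341, -0.1666, 0.4070] → [-0.2483, -0.0953, -0.6387, -0.3584, 0.9336, 0.0000]
J4: z=[-0.3584, 0.9336, 0.0000] o=[-0.2623, 0.3813, -0.2640] → [0.3782, 0.1452, -0.2819, -0.3584, 0.9336, 0.0000]
J5: z=[-0.3497, -0.1342, 0.9272] o=[-0.1268, 0.7011, -0.1666] → [-0.2833, 0.0553, -0.0988, -0.3497, -0.1342, 0.9272]
J6: z=[-0.3497, -0.1342, 0.9272] o=[0.2165, 0.4956, 0.2243] → [-0.4214, -0.3998, -0.2168, -0.3497, -0.1342, 0.9272]
V = J·q̇ = [-0.1627, 0.1555, -0.1524, -0.1884, 0.6893, -0.0992]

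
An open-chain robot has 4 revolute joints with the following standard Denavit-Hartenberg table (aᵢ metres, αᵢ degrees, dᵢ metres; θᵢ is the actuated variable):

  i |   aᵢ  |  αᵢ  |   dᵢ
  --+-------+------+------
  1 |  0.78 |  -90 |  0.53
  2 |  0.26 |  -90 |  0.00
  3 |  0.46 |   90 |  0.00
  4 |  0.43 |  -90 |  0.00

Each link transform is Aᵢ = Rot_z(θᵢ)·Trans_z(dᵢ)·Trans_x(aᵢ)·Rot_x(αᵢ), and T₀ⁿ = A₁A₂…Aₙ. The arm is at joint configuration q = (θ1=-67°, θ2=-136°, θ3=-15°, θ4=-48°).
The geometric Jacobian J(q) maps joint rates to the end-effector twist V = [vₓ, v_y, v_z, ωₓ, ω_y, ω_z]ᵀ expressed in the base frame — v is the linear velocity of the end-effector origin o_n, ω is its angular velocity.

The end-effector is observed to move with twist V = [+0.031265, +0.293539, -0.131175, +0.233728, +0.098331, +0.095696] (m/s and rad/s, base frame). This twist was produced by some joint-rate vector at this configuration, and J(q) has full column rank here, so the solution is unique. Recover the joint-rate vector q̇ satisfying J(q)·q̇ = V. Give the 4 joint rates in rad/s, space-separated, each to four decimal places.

0.3620 -0.4390 -0.1910 0.7170

o_n = [0.1201, 0.2124, 0.9825]
J₁: ẑ×o_n = [-0.2124, 0.1201, 0.0000], ω = ẑ
J2: z=[0.9205, 0.3907, 0.0000] o=[0.3048, -0.7180, 0.5300] → [0.1768, -0.4165, 0.9285, 0.9205, 0.3907, 0.0000]
J3: z=[0.2714, -0.6394, 0.7193] o=[0.2317, -0.5458, 0.7106] → [-0.7192, -0.1541, 0.1344, 0.2714, -0.6394, 0.7193]
J4: z=[0.9619, 0.2060, -0.1798] o=[0.2164, -0.2051, 1.0193] → [0.0675, 0.0527, 0.4214, 0.9619, 0.2060, -0.1798]
q̇ = J⁺·V = [0.3620, -0.4390, -0.1910, 0.7170]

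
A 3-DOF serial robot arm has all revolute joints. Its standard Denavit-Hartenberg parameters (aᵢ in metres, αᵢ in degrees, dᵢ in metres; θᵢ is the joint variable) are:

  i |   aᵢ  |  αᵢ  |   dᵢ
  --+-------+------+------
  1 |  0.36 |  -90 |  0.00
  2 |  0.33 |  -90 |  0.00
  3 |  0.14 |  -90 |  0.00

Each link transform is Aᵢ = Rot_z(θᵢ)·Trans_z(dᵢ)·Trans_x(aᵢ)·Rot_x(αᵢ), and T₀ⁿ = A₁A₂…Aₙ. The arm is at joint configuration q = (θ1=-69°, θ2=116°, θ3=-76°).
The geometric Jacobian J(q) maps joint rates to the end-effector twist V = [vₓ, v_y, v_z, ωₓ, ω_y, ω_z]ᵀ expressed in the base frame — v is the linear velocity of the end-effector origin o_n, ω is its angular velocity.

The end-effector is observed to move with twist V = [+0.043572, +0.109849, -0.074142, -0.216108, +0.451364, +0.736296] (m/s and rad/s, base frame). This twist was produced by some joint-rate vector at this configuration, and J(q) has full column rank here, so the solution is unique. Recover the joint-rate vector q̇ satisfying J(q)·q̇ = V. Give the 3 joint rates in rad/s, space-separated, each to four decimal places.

0.4930 -0.0400 0.5550

o_n = [0.1987, -0.1385, -0.3270]
J₁: ẑ×o_n = [0.1385, 0.1987, -0.0000], ω = ẑ
J2: z=[0.9336, 0.3584, 0.0000] o=[0.1290, -0.3361, 0.0000] → [-0.1172, 0.3053, 0.1595, 0.9336, 0.3584, 0.0000]
J3: z=[-0.3221, 0.8391, 0.4384] o=[0.0772, -0.2010, -0.2966] → [-0.0530, 0.0435, -0.1221, -0.3221, 0.8391, 0.4384]
q̇ = J⁺·V = [0.4930, -0.0400, 0.5550]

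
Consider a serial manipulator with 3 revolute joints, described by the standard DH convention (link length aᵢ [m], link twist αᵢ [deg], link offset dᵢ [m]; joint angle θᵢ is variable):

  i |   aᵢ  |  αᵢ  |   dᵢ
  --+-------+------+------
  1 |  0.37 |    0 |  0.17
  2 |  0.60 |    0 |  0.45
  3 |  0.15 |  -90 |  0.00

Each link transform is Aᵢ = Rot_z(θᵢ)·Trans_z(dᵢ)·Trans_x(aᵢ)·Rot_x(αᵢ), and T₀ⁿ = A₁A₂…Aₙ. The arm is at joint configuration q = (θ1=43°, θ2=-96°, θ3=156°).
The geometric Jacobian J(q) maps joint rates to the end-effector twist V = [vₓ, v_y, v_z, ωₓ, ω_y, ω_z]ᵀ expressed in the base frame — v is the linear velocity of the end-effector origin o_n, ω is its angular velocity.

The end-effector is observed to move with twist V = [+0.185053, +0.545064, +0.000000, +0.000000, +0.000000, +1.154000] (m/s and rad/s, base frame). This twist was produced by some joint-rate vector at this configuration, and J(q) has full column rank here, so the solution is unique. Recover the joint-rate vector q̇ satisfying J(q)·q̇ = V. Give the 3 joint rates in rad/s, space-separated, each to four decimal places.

0.6890 0.4120 0.0530

o_n = [0.5979, -0.0807, 0.6200]
J₁: ẑ×o_n = [0.0807, 0.5979, -0.0000], ω = ẑ
J2: z=[0.0000, 0.0000, 1.0000] o=[0.2706, 0.2523, 0.1700] → [0.3330, 0.3273, -0.0000, 0.0000, 0.0000, 1.0000]
J3: z=[0.0000, 0.0000, 1.0000] o=[0.6317, -0.2268, 0.6200] → [-0.1462, -0.0337, 0.0000, 0.0000, 0.0000, 1.0000]
q̇ = J⁺·V = [0.6890, 0.4120, 0.0530]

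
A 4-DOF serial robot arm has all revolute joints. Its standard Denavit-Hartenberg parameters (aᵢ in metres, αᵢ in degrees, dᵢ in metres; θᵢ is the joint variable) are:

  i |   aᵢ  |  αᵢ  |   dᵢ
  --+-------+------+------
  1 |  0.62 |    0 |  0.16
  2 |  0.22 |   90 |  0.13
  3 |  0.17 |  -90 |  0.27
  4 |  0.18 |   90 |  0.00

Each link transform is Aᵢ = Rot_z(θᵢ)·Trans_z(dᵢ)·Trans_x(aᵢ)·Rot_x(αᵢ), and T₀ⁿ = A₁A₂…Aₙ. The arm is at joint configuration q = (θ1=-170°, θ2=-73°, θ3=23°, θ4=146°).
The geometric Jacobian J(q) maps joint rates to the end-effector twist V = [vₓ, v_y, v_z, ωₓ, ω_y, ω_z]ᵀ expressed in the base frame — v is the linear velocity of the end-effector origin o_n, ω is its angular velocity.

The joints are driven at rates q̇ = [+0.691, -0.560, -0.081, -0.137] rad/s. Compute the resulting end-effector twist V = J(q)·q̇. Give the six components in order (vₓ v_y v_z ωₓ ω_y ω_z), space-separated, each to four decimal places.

0.0121 -0.4138 0.0038 -0.0965 0.0109 0.0049

o_n = [-0.5683, 0.1823, 0.2981]
J₁: ẑ×o_n = [-0.1823, -0.5683, 0.0000], ω = ẑ
J2: z=[0.0000, 0.0000, 1.0000] o=[-0.6106, -0.1077, 0.1600] → [-0.2899, 0.0423, 0.0000, 0.0000, 0.0000, 1.0000]
J3: z=[0.8910, 0.4540, 0.0000] o=[-0.7105, 0.0884, 0.2900] → [0.0037, -0.0072, 0.0191, 0.8910, 0.4540, 0.0000]
J4: z=[0.1774, -0.3481, 0.9205] o=[-0.5409, 0.3504, 0.3564] → [0.1750, -0.0148, -0.0393, 0.1774, -0.3481, 0.9205]
V = J·q̇ = [0.0121, -0.4138, 0.0038, -0.0965, 0.0109, 0.0049]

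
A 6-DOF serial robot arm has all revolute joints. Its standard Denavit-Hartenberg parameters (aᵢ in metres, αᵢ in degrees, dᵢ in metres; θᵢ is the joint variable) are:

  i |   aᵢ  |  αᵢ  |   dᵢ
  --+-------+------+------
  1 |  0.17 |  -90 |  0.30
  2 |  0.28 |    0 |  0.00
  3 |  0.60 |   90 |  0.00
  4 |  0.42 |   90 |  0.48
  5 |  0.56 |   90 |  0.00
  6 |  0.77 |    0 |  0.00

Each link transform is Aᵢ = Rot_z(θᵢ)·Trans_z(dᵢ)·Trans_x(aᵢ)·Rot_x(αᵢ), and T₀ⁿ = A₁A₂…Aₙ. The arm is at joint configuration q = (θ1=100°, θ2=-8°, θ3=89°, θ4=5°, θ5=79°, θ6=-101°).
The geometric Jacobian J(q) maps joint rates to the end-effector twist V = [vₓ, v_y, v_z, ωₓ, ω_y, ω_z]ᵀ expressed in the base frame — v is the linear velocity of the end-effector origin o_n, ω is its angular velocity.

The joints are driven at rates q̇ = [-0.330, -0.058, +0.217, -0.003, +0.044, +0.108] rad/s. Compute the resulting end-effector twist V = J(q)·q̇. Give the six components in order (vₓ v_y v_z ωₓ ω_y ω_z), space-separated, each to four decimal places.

0.4326 0.2825 -0.1343 -0.1214 -0.0277 -0.4418

o_n = [-1.0419, 1.3223, -0.5409]
J₁: ẑ×o_n = [-1.3223, -1.0419, 0.0000], ω = ẑ
J2: z=[-0.9848, -0.1736, 0.0000] o=[-0.0295, 0.1674, 0.3000] → [0.1460, -0.8281, -1.3132, -0.9848, -0.1736, 0.0000]
J3: z=[-0.9848, -0.1736, 0.0000] o=[-0.0777, 0.4405, 0.3390] → [0.1528, -0.8665, -1.0359, -0.9848, -0.1736, 0.0000]
J4: z=[-0.1715, 0.9727, 0.1564] o=[-0.0940, 0.5329, -0.2536] → [-0.4029, -0.1975, 0.7866, -0.1715, 0.9727, 0.1564]
J5: z=[0.9787, 0.1864, -0.0861] o=[-0.2237, 1.0579, -0.5918] → [0.0323, 0.0206, 0.4113, 0.9787, 0.1864, -0.0861]
J6: z=[-0.0781, -0.0498, -0.9957] o=[-0.3301, 1.6074, -0.6109] → [-0.2873, 0.7143, -0.0132, -0.0781, -0.0498, -0.9957]
V = J·q̇ = [0.4326, 0.2825, -0.1343, -0.1214, -0.0277, -0.4418]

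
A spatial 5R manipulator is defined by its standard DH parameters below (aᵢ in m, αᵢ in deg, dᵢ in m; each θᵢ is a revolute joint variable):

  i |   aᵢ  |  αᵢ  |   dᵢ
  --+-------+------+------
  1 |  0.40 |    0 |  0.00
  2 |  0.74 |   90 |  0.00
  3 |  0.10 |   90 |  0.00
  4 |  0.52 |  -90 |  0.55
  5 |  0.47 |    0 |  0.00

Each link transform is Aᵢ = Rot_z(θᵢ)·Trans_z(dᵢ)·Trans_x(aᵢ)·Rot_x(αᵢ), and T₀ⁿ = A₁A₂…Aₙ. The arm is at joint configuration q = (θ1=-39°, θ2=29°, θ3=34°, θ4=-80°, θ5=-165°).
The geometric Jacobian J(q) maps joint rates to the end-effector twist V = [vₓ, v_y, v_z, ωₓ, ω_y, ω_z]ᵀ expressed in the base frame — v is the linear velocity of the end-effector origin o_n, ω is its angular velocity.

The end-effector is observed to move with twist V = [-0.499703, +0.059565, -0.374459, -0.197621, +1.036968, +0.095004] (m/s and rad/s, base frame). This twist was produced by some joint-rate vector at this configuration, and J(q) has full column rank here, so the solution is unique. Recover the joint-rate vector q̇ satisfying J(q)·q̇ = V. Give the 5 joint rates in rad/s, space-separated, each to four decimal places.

o_n = [1.5118, -0.3975, -0.4945]
J₁: ẑ×o_n = [0.3975, 1.5118, -0.0000], ω = ẑ
J2: z=[0.0000, 0.0000, 1.0000] o=[0.3109, -0.2517, 0.0000] → [0.1457, 1.2009, -0.0000, 0.0000, 0.0000, 1.0000]
J3: z=[-0.1736, -0.9848, 0.0000] o=[1.0396, -0.3802, 0.0000] → [0.4870, -0.0859, 0.4680, -0.1736, -0.9848, 0.0000]
J4: z=[0.5507, -0.0971, -0.8290] o=[1.1213, -0.3946, 0.0559] → [0.0511, -0.0206, 0.0364, 0.5507, -0.0971, -0.8290]
J5: z=[0.7739, -0.3128, 0.5507] o=[1.5868, 0.0433, -0.3496] → [0.2881, 0.0709, -0.3646, 0.7739, -0.3128, 0.5507]
q̇ = J⁺·V = [0.2130, -0.2790, -0.9480, -0.3430, -0.2240]

0.2130 -0.2790 -0.9480 -0.3430 -0.2240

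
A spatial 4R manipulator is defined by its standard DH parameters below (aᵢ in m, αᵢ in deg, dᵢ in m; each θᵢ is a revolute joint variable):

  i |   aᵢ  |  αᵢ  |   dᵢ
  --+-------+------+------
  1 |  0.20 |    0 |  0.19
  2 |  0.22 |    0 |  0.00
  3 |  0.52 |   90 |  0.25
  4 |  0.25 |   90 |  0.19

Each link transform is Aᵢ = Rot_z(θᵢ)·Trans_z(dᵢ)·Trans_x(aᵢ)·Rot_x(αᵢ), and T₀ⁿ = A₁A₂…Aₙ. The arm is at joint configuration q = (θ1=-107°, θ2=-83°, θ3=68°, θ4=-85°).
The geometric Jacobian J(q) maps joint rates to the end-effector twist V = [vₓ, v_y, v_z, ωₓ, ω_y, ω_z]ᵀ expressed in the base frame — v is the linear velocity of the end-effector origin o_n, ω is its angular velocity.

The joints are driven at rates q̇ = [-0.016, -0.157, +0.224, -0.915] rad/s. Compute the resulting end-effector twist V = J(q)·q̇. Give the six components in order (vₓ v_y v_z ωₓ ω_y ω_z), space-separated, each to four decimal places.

o_n = [-0.7234, -0.5118, 0.1910]
J₁: ẑ×o_n = [0.5118, -0.7234, 0.0000], ω = ẑ
J2: z=[0.0000, 0.0000, 1.0000] o=[-0.0585, -0.1913, 0.1900] → [0.3206, -0.6649, 0.0000, 0.0000, 0.0000, 1.0000]
J3: z=[0.0000, 0.0000, 1.0000] o=[-0.2751, -0.1531, 0.1900] → [0.3588, -0.4482, 0.0000, 0.0000, 0.0000, 1.0000]
J4: z=[-0.8480, 0.5299, 0.0000] o=[-0.5507, -0.5940, 0.4400] → [-0.1320, -0.2112, 0.0218, -0.8480, 0.5299, 0.0000]
V = J·q̇ = [0.1426, 0.2088, -0.0199, 0.7760, -0.4849, 0.0510]

0.1426 0.2088 -0.0199 0.7760 -0.4849 0.0510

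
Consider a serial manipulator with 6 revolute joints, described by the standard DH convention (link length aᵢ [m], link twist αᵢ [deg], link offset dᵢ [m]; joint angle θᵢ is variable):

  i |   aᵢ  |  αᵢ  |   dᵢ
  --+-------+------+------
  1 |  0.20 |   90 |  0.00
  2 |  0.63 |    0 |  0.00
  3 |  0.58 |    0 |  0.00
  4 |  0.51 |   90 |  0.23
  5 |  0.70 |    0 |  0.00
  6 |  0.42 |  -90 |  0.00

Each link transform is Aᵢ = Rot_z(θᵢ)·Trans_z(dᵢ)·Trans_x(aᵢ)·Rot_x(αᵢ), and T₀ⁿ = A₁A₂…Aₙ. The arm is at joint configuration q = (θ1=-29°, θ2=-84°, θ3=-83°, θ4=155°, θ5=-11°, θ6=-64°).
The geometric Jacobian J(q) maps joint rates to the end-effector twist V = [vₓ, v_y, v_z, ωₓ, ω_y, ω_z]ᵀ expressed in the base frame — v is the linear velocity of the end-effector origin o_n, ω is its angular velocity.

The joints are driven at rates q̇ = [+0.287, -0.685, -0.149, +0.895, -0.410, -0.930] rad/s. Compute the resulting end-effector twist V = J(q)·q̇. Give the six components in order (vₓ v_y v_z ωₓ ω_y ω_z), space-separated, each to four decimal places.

-0.7023 1.1989 0.6285 0.2141 -0.1884 1.5977

o_n = [1.0053, -0.2037, -1.0285]
J₁: ẑ×o_n = [0.2037, 1.0053, -0.0000], ω = ẑ
J2: z=[-0.4848, -0.8746, 0.0000] o=[0.1749, -0.0970, 0.0000] → [0.8996, -0.4986, 0.7780, -0.4848, -0.8746, 0.0000]
J3: z=[-0.4848, -0.8746, 0.0000] o=[0.2325, -0.1289, -0.6265] → [0.3516, -0.1949, 0.7122, -0.4848, -0.8746, 0.0000]
J4: z=[-0.4848, -0.8746, 0.0000] o=[-0.2618, 0.1451, -0.7570] → [0.2375, -0.1316, 1.2773, -0.4848, -0.8746, 0.0000]
J5: z=[-0.1818, 0.1008, -0.9781] o=[0.0630, -0.2979, -0.8631] → [0.0755, -0.9518, -0.1121, -0.1818, 0.1008, -0.9781]
J6: z=[-0.1818, 0.1008, -0.9781] o=[0.7157, -0.5069, -1.0059] → [0.2944, -0.2875, -0.0843, -0.1818, 0.1008, -0.9781]
V = J·q̇ = [-0.7023, 1.1989, 0.6285, 0.2141, -0.1884, 1.5977]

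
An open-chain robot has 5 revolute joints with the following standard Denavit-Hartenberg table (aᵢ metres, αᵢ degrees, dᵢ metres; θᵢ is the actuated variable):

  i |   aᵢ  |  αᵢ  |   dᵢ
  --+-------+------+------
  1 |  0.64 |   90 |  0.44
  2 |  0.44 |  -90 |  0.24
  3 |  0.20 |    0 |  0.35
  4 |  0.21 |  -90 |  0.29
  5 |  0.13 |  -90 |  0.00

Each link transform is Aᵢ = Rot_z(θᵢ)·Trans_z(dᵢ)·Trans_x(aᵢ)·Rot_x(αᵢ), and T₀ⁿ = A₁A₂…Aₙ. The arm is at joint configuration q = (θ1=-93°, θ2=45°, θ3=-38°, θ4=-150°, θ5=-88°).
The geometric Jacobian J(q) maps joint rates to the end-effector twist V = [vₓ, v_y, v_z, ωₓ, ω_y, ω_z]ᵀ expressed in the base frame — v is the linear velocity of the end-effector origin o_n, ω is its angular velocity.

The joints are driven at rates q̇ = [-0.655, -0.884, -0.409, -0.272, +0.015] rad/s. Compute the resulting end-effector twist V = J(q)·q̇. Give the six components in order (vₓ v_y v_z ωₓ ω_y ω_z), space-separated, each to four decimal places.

o_n = [-0.3521, -0.3500, 1.2568]
J₁: ẑ×o_n = [0.3500, -0.3521, 0.0000], ω = ẑ
J2: z=[-0.9986, 0.0523, 0.0000] o=[-0.0335, -0.6391, 0.4400] → [0.0427, 0.8156, -0.2721, -0.9986, 0.0523, 0.0000]
J3: z=[0.0370, 0.7061, 0.7071] o=[-0.2894, -0.9373, 0.7511] → [-0.0582, -0.0630, 0.0660, 0.0370, 0.7061, 0.7071]
J4: z=[0.0370, 0.7061, 0.7071] o=[-0.4053, -0.7950, 1.1101] → [-0.2111, 0.0322, -0.0211, 0.0370, 0.7061, 0.7071]
J5: z=[-0.9838, 0.1501, -0.0984] o=[-0.3577, -0.4449, 1.1681] → [0.0227, 0.0867, -0.0942, -0.9838, 0.1501, -0.0984]
V = J·q̇ = [-0.1855, -0.4721, 0.2179, 0.8428, -0.5249, -1.1380]

-0.1855 -0.4721 0.2179 0.8428 -0.5249 -1.1380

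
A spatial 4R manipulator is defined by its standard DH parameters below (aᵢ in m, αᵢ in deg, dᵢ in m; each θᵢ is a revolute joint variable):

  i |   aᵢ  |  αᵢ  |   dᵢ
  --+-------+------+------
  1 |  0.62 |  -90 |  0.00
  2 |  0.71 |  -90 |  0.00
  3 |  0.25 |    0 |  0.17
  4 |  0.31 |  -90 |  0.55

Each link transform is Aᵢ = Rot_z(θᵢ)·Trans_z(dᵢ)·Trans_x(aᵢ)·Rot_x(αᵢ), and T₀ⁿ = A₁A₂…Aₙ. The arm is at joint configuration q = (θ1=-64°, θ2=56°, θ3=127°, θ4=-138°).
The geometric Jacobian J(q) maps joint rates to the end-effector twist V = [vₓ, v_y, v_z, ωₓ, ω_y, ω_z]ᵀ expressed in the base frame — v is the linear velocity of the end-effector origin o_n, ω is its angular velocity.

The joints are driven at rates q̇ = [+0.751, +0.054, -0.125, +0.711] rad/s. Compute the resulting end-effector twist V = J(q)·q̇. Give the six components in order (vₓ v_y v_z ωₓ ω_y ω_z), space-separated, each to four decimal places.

0.1989 0.0097 -0.0433 -0.1644 0.4603 0.4233

o_n = [0.0956, -0.5165, -1.1188]
J₁: ẑ×o_n = [0.5165, 0.0956, -0.0000], ω = ẑ
J2: z=[0.8988, 0.4384, 0.0000] o=[0.2718, -0.5573, 0.0000] → [-0.4904, 1.0056, 0.1138, 0.8988, 0.4384, 0.0000]
J3: z=[-0.3634, 0.7451, -0.5592] o=[0.4458, -0.9141, -0.5886] → [-0.1727, 0.0032, 0.1165, -0.3634, 0.7451, -0.5592]
J4: z=[-0.3634, 0.7451, -0.5592] o=[0.1677, -0.7993, -0.5589] → [-0.2590, -0.1631, -0.0490, -0.3634, 0.7451, -0.5592]
V = J·q̇ = [0.1989, 0.0097, -0.0433, -0.1644, 0.4603, 0.4233]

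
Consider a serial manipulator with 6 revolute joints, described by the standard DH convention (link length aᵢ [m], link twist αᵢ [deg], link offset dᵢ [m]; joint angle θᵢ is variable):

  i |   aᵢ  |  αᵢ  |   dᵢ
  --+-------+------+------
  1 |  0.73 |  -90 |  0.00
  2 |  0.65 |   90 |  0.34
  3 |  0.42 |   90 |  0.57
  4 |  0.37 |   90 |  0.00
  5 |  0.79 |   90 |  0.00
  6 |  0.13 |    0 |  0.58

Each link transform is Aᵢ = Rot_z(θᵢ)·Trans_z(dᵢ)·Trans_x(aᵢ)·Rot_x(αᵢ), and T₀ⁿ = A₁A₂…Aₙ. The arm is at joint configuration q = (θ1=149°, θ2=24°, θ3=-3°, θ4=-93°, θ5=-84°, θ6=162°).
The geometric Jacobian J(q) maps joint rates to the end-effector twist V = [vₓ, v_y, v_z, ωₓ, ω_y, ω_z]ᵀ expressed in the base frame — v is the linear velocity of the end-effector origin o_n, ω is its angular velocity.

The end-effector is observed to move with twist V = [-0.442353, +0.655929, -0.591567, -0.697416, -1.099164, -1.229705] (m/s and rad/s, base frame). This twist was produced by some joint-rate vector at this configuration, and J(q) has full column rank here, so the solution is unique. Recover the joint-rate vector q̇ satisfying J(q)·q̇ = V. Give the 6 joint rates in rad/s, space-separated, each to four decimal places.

0.1350 0.5860 -0.7760 -0.7900 -0.5690 -0.4310

o_n = [-2.2510, 0.1368, 0.2108]
J₁: ẑ×o_n = [-0.1368, -2.2510, 0.0000], ω = ẑ
J2: z=[-0.5150, -0.8572, 0.0000] o=[-0.6257, 0.3760, 0.0000] → [-0.1807, 0.1086, -1.2699, -0.5150, -0.8572, 0.0000]
J3: z=[-0.3486, 0.2095, 0.9135] o=[-1.3098, 0.3904, -0.2644] → [0.3312, -0.6941, 0.2856, -0.3486, 0.2095, 0.9135]
J4: z=[0.5553, 0.8314, 0.0213] o=[-1.8257, 0.7260, 0.0857] → [0.1165, -0.0785, 0.0264, 0.5553, 0.8314, 0.0213]
J5: z=[0.7358, -0.5031, 0.4534] o=[-1.6822, 0.6386, -0.2439] → [-0.0012, -0.5925, -0.6553, 0.7358, -0.5031, 0.4534]
J6: z=[-0.4436, 0.1479, 0.8839] o=[-2.0865, -0.0341, -0.3342] → [-0.0704, 0.0964, -0.0515, -0.4436, 0.1479, 0.8839]
q̇ = J⁺·V = [0.1350, 0.5860, -0.7760, -0.7900, -0.5690, -0.4310]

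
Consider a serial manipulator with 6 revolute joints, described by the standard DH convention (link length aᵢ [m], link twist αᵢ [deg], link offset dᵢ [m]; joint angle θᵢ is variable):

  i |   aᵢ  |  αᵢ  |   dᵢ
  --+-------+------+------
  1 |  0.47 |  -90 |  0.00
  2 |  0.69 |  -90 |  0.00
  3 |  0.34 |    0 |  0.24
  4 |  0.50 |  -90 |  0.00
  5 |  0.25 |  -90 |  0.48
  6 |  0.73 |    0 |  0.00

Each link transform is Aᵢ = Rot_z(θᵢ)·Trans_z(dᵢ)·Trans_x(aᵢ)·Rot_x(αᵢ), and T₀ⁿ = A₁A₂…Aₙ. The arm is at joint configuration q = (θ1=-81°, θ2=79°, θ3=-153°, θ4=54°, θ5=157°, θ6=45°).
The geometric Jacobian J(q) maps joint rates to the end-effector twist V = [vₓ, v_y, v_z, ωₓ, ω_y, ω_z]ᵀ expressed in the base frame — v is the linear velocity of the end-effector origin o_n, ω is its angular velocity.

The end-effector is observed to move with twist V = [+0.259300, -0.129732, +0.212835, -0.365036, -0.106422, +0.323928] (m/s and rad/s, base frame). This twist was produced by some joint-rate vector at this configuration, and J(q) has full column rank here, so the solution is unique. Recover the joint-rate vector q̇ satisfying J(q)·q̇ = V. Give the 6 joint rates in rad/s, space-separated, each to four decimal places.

0.0240 -0.1710 -0.0920 -0.3870 -0.3140 0.4070

o_n = [0.0407, -0.6025, -0.3651]
J₁: ẑ×o_n = [0.6025, 0.0407, -0.0000], ω = ẑ
J2: z=[0.9877, 0.1564, 0.0000] o=[0.0735, -0.4642, 0.0000] → [-0.0571, 0.3606, -0.1314, 0.9877, 0.1564, 0.0000]
J3: z=[-0.1536, 0.9695, -0.1908] o=[0.0941, -0.5943, -0.6773] → [0.3012, 0.0581, 0.0531, -0.1536, 0.9695, -0.1908]
J4: z=[-0.1536, 0.9695, -0.1908] o=[0.2007, -0.2803, -0.4257] → [-0.0026, 0.0398, 0.2046, -0.1536, 0.9695, -0.1908]
J5: z=[0.1840, -0.1617, -0.9695] o=[0.6861, -0.1883, -0.3490] → [-0.3990, 0.6287, -0.1805, 0.1840, -0.1617, -0.9695]
J6: z=[-0.5207, 0.8206, -0.2356] o=[0.5660, -0.4030, -0.8310] → [0.3354, 0.3664, 0.5349, -0.5207, 0.8206, -0.2356]
q̇ = J⁺·V = [0.0240, -0.1710, -0.0920, -0.3870, -0.3140, 0.4070]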